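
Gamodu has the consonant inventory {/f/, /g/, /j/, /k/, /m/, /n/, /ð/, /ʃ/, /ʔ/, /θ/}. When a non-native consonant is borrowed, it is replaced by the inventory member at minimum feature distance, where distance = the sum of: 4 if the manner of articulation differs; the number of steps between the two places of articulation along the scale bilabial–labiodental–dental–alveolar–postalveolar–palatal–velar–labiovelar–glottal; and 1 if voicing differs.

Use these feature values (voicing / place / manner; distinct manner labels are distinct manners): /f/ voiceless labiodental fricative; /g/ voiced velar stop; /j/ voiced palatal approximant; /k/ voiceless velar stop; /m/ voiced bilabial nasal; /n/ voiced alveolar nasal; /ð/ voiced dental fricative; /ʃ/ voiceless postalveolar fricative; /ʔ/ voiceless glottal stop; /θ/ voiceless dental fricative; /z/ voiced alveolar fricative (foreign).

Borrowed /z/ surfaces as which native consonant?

/ð/ is closest: same manner (fricative), place distance 1 (alveolar→dental), same voicing; total 1. Next closest is /ʃ/ at distance 2.

ð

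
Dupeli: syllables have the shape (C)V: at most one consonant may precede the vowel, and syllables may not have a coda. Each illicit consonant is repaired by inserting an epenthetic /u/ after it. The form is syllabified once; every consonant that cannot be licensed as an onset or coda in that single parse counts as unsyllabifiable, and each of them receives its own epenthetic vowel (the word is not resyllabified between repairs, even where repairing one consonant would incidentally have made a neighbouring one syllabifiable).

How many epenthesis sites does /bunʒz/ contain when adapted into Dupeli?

3

The unsyllabifiable consonants are /n/, /ʒ/, /z/; each receives one epenthetic vowel.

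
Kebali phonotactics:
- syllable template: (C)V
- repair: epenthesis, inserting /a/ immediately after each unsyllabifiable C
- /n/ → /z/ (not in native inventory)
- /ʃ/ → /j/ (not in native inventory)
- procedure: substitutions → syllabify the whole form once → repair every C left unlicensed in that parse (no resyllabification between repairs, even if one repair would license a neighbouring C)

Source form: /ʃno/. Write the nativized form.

Substitution: /ʃ/ → /j/, /n/ → /z/, giving /jzo/.
Syllabifying with onset maximization leaves /j/ stranded (no codas are permitted; onsets are limited to one consonant).
Inserting the epenthetic vowel yields /j/ → /ja/.

jazo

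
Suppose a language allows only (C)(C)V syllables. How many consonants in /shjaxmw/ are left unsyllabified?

Under (C)(C)V, the unsyllabifiable consonants are /s/, /x/, /m/, /w/ (no codas are permitted; onsets may contain at most 2 consonants).

4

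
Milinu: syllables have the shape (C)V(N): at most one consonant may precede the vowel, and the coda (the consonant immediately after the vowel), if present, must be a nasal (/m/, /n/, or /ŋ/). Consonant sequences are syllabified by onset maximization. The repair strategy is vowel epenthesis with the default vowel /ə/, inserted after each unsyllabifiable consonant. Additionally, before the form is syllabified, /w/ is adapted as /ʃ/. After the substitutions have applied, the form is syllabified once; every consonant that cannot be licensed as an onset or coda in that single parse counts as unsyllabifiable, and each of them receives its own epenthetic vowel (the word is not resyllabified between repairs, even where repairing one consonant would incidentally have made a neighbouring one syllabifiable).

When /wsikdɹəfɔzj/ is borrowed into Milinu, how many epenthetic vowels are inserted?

After substitution the input is /ʃsikdɹəfɔzj/.
The unsyllabifiable consonants are /ʃ/, /k/, /d/, /z/, /j/; each receives one epenthetic vowel.

5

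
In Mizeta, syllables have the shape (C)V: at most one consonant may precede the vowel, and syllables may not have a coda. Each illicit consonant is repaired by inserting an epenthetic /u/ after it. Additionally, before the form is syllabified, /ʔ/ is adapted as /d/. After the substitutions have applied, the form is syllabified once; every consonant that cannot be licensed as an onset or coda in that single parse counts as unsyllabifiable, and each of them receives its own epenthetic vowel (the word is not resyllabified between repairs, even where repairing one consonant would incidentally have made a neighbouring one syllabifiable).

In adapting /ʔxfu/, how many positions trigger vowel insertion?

2

After substitution the input is /dxfu/.
The unsyllabifiable consonants are /d/, /x/; each receives one epenthetic vowel.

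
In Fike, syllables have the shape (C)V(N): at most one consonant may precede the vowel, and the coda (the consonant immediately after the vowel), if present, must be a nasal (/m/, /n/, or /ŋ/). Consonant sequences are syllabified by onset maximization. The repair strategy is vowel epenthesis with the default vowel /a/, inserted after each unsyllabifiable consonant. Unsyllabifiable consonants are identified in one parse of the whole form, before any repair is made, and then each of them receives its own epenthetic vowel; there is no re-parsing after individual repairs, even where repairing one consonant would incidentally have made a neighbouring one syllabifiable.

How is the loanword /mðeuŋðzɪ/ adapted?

Syllabifying with onset maximization leaves /m/, /ð/ stranded (only a nasal (/m/, /n/, or /ŋ/) is licensed in coda position; onsets are limited to one consonant).
Epenthesis after each stranded consonant: /m/ → /ma/, /ð/ → /ða/.

maðeuŋðazɪ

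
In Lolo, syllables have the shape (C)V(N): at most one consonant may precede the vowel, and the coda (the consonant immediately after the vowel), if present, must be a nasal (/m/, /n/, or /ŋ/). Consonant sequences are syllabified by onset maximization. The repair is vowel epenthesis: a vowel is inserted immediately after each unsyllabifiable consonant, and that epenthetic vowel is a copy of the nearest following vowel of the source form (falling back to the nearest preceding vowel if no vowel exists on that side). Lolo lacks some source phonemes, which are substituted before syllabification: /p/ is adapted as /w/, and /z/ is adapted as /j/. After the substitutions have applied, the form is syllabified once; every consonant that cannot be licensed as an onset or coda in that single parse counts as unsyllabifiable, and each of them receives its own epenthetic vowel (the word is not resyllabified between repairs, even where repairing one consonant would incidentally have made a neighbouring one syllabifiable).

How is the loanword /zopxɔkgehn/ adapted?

Substitution: /z/ → /j/, /p/ → /w/, giving /jowxɔkgehn/.
Under (C)V(N), the unsyllabifiable consonants are /w/, /k/, /h/, /n/ (only a nasal (/m/, /n/, or /ŋ/) is licensed in coda position; onsets are limited to one consonant).
Epenthesis after each stranded consonant: /w/ → /wɔ/, /k/ → /ke/, /h/ → /he/, /n/ → /ne/.

jowɔxɔkegehene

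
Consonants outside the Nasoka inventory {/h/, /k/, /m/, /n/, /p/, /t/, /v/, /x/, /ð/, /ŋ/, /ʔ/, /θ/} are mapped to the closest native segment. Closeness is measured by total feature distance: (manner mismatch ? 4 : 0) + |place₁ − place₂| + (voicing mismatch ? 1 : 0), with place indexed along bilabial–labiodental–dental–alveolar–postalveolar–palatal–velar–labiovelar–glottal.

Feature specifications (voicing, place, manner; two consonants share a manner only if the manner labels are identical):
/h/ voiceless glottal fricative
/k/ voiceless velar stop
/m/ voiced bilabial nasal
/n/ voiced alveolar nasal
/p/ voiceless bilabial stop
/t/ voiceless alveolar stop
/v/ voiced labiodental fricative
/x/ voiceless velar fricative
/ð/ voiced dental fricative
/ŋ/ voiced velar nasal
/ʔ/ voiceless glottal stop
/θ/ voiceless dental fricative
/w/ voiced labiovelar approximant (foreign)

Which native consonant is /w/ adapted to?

ŋ

/ŋ/ is closest: manner differs (approximant→nasal, +4), place distance 1 (labiovelar→velar), same voicing; total 5. Next closest is /h/ at distance 6.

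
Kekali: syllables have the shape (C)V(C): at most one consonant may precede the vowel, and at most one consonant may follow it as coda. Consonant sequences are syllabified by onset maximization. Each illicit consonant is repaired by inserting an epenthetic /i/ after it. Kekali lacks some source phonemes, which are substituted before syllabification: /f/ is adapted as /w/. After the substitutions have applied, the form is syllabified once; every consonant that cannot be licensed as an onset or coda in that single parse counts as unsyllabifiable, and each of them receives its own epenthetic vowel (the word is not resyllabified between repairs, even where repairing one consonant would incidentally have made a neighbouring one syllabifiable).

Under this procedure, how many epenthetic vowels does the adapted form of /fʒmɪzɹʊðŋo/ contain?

After substitution the input is /wʒmɪzɹʊðŋo/.
The unsyllabifiable consonants are /w/, /ʒ/; each receives one epenthetic vowel.

2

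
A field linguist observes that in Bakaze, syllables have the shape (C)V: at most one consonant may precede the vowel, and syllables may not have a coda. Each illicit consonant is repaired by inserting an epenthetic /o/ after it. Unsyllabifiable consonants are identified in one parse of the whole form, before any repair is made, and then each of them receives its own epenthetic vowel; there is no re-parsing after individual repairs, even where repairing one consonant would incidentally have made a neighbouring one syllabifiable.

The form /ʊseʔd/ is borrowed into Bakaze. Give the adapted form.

Under (C)V, the unsyllabifiable consonants are /ʔ/, /d/ (no codas are permitted; onsets are limited to one consonant).
Epenthesis after each stranded consonant: /ʔ/ → /ʔo/, /d/ → /do/.

ʊseʔodo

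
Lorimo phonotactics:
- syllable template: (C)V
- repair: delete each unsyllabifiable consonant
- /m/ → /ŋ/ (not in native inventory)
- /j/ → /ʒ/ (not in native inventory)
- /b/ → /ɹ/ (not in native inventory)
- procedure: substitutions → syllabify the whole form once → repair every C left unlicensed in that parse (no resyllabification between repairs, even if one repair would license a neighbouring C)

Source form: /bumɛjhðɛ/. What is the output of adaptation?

Substitution: /b/ → /ɹ/, /m/ → /ŋ/, /j/ → /ʒ/, giving /ɹuŋɛʒhðɛ/.
The consonants /ʒ/, /h/ cannot be parsed into a legal (C)V syllable (no codas are permitted; onsets are limited to one consonant).
Each unlicensed consonant is deleted: /ʒ/, /h/.

ɹuŋɛðɛ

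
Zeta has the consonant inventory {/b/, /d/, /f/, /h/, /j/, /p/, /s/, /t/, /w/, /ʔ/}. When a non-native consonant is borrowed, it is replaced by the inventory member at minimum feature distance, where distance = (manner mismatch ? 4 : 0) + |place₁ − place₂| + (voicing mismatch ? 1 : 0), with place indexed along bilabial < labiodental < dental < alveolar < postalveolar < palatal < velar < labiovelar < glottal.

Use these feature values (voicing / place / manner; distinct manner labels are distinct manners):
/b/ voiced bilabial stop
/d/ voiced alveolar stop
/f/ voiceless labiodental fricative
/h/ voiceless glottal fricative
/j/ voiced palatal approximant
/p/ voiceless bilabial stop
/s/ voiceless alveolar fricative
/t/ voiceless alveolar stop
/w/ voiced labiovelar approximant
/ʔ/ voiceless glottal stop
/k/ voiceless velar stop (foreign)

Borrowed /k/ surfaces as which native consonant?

ʔ

/ʔ/ is closest: same manner (stop), place distance 2 (velar→glottal), same voicing; total 2. Next closest is /t/ at distance 3.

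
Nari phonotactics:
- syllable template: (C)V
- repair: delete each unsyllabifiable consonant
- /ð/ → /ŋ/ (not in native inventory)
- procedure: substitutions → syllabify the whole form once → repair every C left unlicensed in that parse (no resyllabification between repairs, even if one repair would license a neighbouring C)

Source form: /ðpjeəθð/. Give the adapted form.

jeə

Substitution: /ð/ → /ŋ/, giving /ŋpjeəθŋ/.
Under (C)V, the unsyllabifiable consonants are /ŋ/, /p/, /θ/, /ŋ/ (no codas are permitted; onsets are limited to one consonant).
Deleting the stranded consonants removes /ŋ/, /p/, /θ/, /ŋ/.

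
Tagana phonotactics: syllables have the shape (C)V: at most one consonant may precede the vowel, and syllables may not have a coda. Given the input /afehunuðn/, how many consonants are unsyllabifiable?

The consonants /ð/, /n/ cannot be parsed into a legal (C)V syllable (no codas are permitted; onsets are limited to one consonant).

2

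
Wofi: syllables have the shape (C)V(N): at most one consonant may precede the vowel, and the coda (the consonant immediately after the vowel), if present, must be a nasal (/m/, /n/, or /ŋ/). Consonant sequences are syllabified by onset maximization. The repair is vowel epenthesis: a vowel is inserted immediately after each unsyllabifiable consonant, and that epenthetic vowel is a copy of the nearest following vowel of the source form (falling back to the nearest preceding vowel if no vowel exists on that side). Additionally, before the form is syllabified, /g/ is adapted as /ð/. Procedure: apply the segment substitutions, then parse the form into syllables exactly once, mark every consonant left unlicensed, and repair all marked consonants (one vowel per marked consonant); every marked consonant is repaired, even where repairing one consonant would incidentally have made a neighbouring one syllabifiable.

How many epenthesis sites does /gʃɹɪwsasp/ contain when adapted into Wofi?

After substitution the input is /ðʃɹɪwsasp/.
The unsyllabifiable consonants are /ð/, /ʃ/, /w/, /s/, /p/; each receives one epenthetic vowel.

5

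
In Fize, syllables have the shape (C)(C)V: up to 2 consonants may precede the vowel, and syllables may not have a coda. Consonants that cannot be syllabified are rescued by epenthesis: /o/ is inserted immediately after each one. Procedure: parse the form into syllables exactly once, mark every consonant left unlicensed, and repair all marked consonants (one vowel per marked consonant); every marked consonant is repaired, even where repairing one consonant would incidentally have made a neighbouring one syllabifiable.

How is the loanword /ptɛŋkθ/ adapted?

The consonants /ŋ/, /k/, /θ/ cannot be parsed into a legal (C)(C)V syllable (no codas are permitted; onsets may contain at most 2 consonants).
Inserting the epenthetic vowel yields /ŋ/ → /ŋo/, /k/ → /ko/, /θ/ → /θo/.

ptɛŋokoθo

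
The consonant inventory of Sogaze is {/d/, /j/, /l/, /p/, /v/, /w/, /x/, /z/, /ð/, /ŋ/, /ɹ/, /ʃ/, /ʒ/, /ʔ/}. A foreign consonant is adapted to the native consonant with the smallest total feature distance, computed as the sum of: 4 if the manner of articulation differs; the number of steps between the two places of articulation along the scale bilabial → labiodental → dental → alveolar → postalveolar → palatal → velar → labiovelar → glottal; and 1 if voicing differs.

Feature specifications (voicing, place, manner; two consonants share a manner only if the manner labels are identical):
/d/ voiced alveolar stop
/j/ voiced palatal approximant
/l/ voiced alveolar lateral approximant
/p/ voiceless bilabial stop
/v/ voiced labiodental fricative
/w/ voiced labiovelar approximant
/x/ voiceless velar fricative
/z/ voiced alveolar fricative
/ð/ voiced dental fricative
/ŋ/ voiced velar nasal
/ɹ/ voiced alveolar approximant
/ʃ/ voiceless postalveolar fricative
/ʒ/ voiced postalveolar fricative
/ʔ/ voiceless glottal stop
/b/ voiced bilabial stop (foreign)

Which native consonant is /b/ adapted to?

p

/p/ is closest: same manner (stop), place distance 0 (bilabial→bilabial), voicing differs (+1); total 1. Next closest is /d/ at distance 3.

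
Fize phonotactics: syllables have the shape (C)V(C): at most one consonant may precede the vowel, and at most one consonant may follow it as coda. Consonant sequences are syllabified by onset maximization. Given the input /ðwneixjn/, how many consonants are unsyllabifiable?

4

Syllabifying with onset maximization leaves /ð/, /w/, /j/, /n/ stranded (at most one coda consonant is licensed; onsets are limited to one consonant).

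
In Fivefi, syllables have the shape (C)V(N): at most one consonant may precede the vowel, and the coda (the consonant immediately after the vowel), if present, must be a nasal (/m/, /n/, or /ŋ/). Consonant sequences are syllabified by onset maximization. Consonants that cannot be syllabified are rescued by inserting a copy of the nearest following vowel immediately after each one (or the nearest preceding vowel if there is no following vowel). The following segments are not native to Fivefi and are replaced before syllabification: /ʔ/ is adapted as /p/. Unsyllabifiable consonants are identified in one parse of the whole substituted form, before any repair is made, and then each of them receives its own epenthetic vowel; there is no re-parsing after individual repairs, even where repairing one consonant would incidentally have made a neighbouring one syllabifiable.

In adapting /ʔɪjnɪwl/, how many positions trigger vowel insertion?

3

After substitution the input is /pɪjnɪwl/.
The unsyllabifiable consonants are /j/, /w/, /l/; each receives one epenthetic vowel.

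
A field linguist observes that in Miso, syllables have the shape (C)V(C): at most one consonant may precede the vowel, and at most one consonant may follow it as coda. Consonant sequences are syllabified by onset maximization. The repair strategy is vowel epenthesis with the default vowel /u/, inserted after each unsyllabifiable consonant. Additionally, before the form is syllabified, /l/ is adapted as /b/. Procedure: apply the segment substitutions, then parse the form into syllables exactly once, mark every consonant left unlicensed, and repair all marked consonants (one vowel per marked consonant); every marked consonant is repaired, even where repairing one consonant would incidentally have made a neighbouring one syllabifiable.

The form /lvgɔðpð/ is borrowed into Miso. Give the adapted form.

buvugɔðpuðu

Substitution: /l/ → /b/, giving /bvgɔðpð/.
Under (C)V(C), the unsyllabifiable consonants are /b/, /v/, /p/, /ð/ (at most one coda consonant is licensed; onsets are limited to one consonant).
Epenthesis after each stranded consonant: /b/ → /bu/, /v/ → /vu/, /p/ → /pu/, /ð/ → /ðu/.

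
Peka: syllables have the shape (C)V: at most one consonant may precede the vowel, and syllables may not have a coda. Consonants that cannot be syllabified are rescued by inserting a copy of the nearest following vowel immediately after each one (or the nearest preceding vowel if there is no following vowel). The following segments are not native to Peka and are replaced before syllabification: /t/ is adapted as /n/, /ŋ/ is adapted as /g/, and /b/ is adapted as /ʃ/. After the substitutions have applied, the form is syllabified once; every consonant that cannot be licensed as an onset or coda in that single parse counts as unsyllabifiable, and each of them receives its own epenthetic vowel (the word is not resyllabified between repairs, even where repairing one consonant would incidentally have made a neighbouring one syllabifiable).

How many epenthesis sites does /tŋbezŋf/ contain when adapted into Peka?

5

After substitution the input is /ngʃezgf/.
The unsyllabifiable consonants are /n/, /g/, /z/, /g/, /f/; each receives one epenthetic vowel.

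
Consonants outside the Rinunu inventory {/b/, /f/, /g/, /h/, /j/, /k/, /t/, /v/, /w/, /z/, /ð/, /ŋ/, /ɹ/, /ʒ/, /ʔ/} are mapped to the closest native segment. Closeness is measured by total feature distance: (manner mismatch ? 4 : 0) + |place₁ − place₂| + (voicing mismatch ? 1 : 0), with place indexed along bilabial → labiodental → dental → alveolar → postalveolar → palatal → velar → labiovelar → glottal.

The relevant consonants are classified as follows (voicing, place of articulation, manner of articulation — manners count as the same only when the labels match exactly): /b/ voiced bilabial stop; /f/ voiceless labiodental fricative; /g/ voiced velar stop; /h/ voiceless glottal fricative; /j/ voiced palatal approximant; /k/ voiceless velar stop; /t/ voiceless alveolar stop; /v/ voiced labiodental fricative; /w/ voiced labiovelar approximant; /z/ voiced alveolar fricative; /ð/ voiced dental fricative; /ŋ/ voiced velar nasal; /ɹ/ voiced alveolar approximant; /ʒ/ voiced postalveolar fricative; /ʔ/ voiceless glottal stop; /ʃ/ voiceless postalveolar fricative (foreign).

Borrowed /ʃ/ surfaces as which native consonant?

ʒ

/ʒ/ is closest: same manner (fricative), place distance 0 (postalveolar→postalveolar), voicing differs (+1); total 1. Next closest is /z/ at distance 2.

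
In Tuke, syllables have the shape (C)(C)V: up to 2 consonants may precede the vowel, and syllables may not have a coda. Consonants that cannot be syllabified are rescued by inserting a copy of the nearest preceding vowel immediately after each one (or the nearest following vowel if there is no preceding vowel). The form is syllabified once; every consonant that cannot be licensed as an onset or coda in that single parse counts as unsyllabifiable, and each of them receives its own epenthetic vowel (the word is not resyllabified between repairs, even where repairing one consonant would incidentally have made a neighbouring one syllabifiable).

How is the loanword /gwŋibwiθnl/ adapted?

Under (C)(C)V, the unsyllabifiable consonants are /g/, /θ/, /n/, /l/ (no codas are permitted; onsets may contain at most 2 consonants).
Epenthesis after each stranded consonant: /g/ → /gi/, /θ/ → /θi/, /n/ → /ni/, /l/ → /li/.

giwŋibwiθinili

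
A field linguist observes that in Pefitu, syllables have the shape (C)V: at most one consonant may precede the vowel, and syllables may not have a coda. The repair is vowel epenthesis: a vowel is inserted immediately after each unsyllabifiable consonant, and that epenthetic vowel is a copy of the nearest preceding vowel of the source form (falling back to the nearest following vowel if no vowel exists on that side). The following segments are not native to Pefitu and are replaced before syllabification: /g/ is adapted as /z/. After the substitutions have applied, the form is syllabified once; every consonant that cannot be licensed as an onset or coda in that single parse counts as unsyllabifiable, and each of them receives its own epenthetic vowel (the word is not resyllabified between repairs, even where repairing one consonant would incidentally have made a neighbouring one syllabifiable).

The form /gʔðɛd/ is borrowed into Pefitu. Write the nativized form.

Substitution: /g/ → /z/, giving /zʔðɛd/.
The consonants /z/, /ʔ/, /d/ cannot be parsed into a legal (C)V syllable (no codas are permitted; onsets are limited to one consonant).
Each unlicensed consonant becomes the onset of a new syllable: /z/ → /zɛ/, /ʔ/ → /ʔɛ/, /d/ → /dɛ/.

zɛʔɛðɛdɛ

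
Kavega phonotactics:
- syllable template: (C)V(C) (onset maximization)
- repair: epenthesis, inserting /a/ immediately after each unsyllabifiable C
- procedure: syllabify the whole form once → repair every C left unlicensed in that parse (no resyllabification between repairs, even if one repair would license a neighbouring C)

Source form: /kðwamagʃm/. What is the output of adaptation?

The consonants /k/, /ð/, /ʃ/, /m/ cannot be parsed into a legal (C)V(C) syllable (at most one coda consonant is licensed; onsets are limited to one consonant).
Each unlicensed consonant becomes the onset of a new syllable: /k/ → /ka/, /ð/ → /ða/, /ʃ/ → /ʃa/, /m/ → /ma/.

kaðawamagʃama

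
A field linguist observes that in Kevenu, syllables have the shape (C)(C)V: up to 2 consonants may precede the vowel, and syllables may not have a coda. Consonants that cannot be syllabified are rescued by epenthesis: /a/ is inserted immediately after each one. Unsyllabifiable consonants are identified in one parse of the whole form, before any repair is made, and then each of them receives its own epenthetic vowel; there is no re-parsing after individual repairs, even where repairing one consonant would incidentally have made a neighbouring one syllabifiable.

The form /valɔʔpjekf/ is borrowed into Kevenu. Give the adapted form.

Syllabifying with onset maximization leaves /ʔ/, /k/, /f/ stranded (no codas are permitted; onsets may contain at most 2 consonants).
Inserting the epenthetic vowel yields /ʔ/ → /ʔa/, /k/ → /ka/, /f/ → /fa/.

valɔʔapjekafa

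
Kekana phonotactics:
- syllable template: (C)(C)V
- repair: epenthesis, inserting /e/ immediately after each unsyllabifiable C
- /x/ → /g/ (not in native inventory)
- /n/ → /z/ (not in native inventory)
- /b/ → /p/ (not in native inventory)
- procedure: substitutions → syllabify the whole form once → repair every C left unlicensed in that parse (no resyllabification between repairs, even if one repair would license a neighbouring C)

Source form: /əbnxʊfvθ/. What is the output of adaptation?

Substitution: /b/ → /p/, /n/ → /z/, /x/ → /g/, giving /əpzgʊfvθ/.
The consonants /p/, /f/, /v/, /θ/ cannot be parsed into a legal (C)(C)V syllable (no codas are permitted; onsets may contain at most 2 consonants).
Each unlicensed consonant becomes the onset of a new syllable: /p/ → /pe/, /f/ → /fe/, /v/ → /ve/, /θ/ → /θe/.

əpezgʊfeveθe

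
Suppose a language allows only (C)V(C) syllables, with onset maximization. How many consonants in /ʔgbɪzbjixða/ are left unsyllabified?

3

Syllabifying with onset maximization leaves /ʔ/, /g/, /b/ stranded (at most one coda consonant is licensed; onsets are limited to one consonant).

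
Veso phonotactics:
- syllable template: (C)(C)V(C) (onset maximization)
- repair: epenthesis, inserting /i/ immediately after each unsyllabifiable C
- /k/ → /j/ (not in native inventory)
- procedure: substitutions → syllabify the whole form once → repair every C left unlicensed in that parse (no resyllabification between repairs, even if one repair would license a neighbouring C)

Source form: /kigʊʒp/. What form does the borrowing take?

Substitution: /k/ → /j/, giving /jigʊʒp/.
Syllabifying with onset maximization leaves /p/ stranded (at most one coda consonant is licensed; onsets may contain at most 2 consonants).
Inserting the epenthetic vowel yields /p/ → /pi/.

jigʊʒpi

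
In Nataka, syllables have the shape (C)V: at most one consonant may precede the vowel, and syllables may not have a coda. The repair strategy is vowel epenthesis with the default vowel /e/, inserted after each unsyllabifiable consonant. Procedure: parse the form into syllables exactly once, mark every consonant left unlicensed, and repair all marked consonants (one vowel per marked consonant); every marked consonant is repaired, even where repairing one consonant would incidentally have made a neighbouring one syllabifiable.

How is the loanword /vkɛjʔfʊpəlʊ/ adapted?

vekɛjeʔefʊpəlʊ

The consonants /v/, /j/, /ʔ/ cannot be parsed into a legal (C)V syllable (no codas are permitted; onsets are limited to one consonant).
Each unlicensed consonant becomes the onset of a new syllable: /v/ → /ve/, /j/ → /je/, /ʔ/ → /ʔe/.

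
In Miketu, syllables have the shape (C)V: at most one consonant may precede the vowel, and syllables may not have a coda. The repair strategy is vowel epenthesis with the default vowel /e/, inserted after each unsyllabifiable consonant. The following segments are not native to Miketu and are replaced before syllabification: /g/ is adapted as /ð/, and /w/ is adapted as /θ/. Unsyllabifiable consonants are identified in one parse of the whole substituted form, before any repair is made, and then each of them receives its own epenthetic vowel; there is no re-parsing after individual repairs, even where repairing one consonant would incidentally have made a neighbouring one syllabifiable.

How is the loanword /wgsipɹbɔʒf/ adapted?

Substitution: /w/ → /θ/, /g/ → /ð/, giving /θðsipɹbɔʒf/.
Under (C)V, the unsyllabifiable consonants are /θ/, /ð/, /p/, /ɹ/, /ʒ/, /f/ (no codas are permitted; onsets are limited to one consonant).
Epenthesis after each stranded consonant: /θ/ → /θe/, /ð/ → /ðe/, /p/ → /pe/, /ɹ/ → /ɹe/, /ʒ/ → /ʒe/, /f/ → /fe/.

θeðesipeɹebɔʒefe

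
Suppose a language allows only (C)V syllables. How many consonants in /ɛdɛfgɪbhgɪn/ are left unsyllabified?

Under (C)V, the unsyllabifiable consonants are /f/, /b/, /h/, /n/ (no codas are permitted; onsets are limited to one consonant).

4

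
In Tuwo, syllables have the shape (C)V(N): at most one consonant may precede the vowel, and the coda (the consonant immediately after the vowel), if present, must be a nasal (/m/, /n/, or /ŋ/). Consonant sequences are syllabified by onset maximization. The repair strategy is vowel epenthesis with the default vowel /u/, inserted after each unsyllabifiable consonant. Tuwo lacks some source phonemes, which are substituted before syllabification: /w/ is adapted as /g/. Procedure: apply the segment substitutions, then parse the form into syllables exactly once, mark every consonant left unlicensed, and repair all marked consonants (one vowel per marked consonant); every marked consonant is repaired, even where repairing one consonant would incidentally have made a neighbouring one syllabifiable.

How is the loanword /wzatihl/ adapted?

Substitution: /w/ → /g/, giving /gzatihl/.
Under (C)V(N), the unsyllabifiable consonants are /g/, /h/, /l/ (only a nasal (/m/, /n/, or /ŋ/) is licensed in coda position; onsets are limited to one consonant).
Epenthesis after each stranded consonant: /g/ → /gu/, /h/ → /hu/, /l/ → /lu/.

guzatihulu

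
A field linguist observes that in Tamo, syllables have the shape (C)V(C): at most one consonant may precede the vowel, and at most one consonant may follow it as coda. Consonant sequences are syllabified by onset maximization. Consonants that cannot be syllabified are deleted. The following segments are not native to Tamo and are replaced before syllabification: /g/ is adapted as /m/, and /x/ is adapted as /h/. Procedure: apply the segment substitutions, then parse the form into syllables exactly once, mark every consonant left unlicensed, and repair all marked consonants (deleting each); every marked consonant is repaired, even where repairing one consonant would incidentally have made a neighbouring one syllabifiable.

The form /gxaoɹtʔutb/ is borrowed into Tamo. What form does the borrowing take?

haoɹʔut

Substitution: /g/ → /m/, /x/ → /h/, giving /mhaoɹtʔutb/.
The consonants /m/, /t/, /b/ cannot be parsed into a legal (C)V(C) syllable (at most one coda consonant is licensed; onsets are limited to one consonant).
Each unlicensed consonant is deleted: /m/, /t/, /b/.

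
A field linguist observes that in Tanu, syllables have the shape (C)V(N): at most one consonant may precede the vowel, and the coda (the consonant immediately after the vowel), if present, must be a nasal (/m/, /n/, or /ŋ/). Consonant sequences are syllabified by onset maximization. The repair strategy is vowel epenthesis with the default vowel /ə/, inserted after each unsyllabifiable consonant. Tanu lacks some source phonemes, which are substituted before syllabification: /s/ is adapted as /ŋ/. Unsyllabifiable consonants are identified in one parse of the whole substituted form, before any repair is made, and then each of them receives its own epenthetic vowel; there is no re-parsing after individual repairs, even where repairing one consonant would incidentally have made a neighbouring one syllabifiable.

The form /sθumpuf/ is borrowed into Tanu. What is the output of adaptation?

ŋəθumpufə

Substitution: /s/ → /ŋ/, giving /ŋθumpuf/.
Under (C)V(N), the unsyllabifiable consonants are /ŋ/, /f/ (only a nasal (/m/, /n/, or /ŋ/) is licensed in coda position; onsets are limited to one consonant).
Inserting the epenthetic vowel yields /ŋ/ → /ŋə/, /f/ → /fə/.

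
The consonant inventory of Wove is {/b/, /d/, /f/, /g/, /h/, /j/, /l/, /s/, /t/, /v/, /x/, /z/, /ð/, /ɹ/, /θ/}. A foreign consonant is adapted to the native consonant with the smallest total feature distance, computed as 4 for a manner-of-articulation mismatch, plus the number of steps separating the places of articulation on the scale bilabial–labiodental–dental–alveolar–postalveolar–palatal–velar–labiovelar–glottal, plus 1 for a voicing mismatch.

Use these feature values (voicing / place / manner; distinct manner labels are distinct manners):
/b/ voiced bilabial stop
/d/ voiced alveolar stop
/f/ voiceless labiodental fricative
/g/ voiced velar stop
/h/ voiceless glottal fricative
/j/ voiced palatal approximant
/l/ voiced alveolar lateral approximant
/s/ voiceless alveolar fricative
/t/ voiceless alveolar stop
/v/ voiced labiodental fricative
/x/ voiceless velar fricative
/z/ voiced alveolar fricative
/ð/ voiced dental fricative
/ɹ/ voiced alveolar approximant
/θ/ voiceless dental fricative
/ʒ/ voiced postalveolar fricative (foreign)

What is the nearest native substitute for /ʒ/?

/z/ is closest: same manner (fricative), place distance 1 (postalveolar→alveolar), same voicing; total 1. Next closest is /s/ at distance 2.

z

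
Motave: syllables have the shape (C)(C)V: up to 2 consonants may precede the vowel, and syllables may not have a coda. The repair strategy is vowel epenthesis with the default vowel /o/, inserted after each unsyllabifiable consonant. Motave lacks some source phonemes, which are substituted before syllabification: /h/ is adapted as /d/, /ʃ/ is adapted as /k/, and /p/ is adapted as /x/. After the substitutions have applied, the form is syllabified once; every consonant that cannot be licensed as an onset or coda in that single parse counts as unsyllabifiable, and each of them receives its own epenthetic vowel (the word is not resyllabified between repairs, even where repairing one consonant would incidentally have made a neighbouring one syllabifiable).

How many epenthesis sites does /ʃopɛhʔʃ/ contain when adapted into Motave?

After substitution the input is /koxɛdʔk/.
The unsyllabifiable consonants are /d/, /ʔ/, /k/; each receives one epenthetic vowel.

3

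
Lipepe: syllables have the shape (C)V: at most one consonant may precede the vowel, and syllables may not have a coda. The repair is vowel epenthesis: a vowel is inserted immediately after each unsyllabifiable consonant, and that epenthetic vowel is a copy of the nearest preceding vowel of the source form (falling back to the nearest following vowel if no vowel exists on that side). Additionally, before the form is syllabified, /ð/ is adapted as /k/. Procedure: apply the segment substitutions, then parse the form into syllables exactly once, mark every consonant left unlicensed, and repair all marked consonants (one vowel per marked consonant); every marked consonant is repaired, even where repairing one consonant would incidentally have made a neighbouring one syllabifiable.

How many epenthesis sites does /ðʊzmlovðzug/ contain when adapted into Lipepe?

After substitution the input is /kʊzmlovkzug/.
The unsyllabifiable consonants are /z/, /m/, /v/, /k/, /g/; each receives one epenthetic vowel.

5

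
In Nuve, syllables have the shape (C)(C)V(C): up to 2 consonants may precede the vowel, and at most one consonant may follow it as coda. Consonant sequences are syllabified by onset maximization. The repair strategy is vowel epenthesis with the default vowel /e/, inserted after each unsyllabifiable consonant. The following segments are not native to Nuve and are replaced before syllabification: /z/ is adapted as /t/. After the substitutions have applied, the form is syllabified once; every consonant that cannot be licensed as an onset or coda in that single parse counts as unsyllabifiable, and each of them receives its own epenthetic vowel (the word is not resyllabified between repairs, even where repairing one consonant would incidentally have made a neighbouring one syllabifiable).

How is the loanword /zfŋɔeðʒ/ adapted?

Substitution: /z/ → /t/, giving /tfŋɔeðʒ/.
Syllabifying with onset maximization leaves /t/, /ʒ/ stranded (at most one coda consonant is licensed; onsets may contain at most 2 consonants).
Each unlicensed consonant becomes the onset of a new syllable: /t/ → /te/, /ʒ/ → /ʒe/.

tefŋɔeðʒe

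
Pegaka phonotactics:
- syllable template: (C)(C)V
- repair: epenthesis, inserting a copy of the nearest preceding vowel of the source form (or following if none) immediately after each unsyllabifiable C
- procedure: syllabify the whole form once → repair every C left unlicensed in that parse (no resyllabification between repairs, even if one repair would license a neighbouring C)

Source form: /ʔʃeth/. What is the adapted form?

The consonants /t/, /h/ cannot be parsed into a legal (C)(C)V syllable (no codas are permitted; onsets may contain at most 2 consonants).
Inserting the epenthetic vowel yields /t/ → /te/, /h/ → /he/.

ʔʃetehe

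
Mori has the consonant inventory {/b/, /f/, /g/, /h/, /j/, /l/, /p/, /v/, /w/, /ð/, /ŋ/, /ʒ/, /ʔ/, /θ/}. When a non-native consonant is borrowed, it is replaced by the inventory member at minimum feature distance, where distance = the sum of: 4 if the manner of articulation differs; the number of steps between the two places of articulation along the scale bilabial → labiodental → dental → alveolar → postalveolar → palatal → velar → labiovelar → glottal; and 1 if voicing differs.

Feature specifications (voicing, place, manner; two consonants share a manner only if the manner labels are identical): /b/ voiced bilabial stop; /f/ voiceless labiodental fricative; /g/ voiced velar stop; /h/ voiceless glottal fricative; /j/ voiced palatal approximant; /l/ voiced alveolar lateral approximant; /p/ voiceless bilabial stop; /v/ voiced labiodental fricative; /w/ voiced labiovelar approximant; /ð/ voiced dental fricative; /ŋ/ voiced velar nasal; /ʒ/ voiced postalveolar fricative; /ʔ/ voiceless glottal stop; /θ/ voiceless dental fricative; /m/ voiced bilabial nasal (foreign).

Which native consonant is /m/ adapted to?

/b/ is closest: manner differs (nasal→stop, +4), place distance 0 (bilabial→bilabial), same voicing; total 4. Next closest is /p/ at distance 5.

b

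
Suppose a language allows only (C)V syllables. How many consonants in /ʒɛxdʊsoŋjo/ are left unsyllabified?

2

Under (C)V, the unsyllabifiable consonants are /x/, /ŋ/ (no codas are permitted; onsets are limited to one consonant).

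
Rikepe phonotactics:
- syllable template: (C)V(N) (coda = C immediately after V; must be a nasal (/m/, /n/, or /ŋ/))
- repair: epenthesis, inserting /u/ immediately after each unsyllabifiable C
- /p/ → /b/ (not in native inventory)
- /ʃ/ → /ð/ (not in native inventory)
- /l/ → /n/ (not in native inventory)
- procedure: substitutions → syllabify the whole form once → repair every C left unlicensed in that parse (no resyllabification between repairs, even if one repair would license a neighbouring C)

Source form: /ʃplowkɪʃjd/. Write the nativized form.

Substitution: /ʃ/ → /ð/, /p/ → /b/, /l/ → /n/, giving /ðbnowkɪðjd/.
The consonants /ð/, /b/, /w/, /ð/, /j/, /d/ cannot be parsed into a legal (C)V(N) syllable (only a nasal (/m/, /n/, or /ŋ/) is licensed in coda position; onsets are limited to one consonant).
Each unlicensed consonant becomes the onset of a new syllable: /ð/ → /ðu/, /b/ → /bu/, /w/ → /wu/, /ð/ → /ðu/, /j/ → /ju/, /d/ → /du/.

ðubunowukɪðujudu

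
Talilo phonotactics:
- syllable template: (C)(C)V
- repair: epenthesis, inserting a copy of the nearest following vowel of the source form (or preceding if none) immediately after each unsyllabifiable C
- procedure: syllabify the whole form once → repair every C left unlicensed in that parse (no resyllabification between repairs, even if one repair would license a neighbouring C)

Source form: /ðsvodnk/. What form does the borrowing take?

ðosvodonoko

The consonants /ð/, /d/, /n/, /k/ cannot be parsed into a legal (C)(C)V syllable (no codas are permitted; onsets may contain at most 2 consonants).
Epenthesis after each stranded consonant: /ð/ → /ðo/, /d/ → /do/, /n/ → /no/, /k/ → /ko/.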